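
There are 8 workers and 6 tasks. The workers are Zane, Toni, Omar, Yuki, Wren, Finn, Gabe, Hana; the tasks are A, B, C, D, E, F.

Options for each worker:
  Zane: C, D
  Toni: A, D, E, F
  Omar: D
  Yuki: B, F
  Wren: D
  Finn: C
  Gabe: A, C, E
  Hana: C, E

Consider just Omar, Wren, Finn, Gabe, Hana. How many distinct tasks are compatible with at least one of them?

4

The union of neighbours of {Omar, Wren, Finn, Gabe, Hana} is {A, C, D, E}, which has 4 elements.
Since |N(S)| = 4 < |S| = 5, Hall's condition fails for this subset.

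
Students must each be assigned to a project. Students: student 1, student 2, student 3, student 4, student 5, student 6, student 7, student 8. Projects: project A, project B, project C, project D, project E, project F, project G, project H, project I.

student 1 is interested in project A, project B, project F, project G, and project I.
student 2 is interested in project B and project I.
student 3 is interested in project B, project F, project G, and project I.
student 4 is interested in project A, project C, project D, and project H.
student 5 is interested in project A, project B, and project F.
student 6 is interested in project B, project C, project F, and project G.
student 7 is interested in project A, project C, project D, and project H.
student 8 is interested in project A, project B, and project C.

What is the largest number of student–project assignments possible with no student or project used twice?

For example, pair student 1–project F, student 2–project B, student 3–project I, student 4–project H, student 5–project A, student 6–project G, student 7–project D, student 8–project C.
This saturates every student, so 8 is the maximum.

8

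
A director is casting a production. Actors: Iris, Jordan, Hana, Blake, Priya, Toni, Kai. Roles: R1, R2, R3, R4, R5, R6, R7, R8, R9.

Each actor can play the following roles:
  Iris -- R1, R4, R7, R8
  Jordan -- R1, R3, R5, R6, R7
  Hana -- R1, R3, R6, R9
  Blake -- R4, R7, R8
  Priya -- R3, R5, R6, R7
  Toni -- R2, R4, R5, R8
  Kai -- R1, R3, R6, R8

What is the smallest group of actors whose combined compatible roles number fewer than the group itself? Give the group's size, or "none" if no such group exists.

none

A matching saturating every actor exists, for instance Iris→R1, Jordan→R6, Hana→R9, Blake→R7, Priya→R5, Toni→R4, Kai→R8.
By Hall's marriage theorem, this means |N(S)| ≥ |S| for every subset S, so no violating subset exists.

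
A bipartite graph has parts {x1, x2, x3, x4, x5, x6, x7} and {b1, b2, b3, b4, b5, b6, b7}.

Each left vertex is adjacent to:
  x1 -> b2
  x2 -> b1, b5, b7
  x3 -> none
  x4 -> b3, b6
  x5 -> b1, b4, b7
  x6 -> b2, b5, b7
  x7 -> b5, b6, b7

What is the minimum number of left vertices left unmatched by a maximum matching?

For example, pair x1–b2, x2–b1, x4–b3, x5–b4, x6–b7, x7–b5.
The set {x3} has only 0 neighbours (∅), so by Hall's theorem at most 6 of the 7 left vertices can be matched.
That matches 6 of the 7, leaving 1 unmatched; no matching can do better.

1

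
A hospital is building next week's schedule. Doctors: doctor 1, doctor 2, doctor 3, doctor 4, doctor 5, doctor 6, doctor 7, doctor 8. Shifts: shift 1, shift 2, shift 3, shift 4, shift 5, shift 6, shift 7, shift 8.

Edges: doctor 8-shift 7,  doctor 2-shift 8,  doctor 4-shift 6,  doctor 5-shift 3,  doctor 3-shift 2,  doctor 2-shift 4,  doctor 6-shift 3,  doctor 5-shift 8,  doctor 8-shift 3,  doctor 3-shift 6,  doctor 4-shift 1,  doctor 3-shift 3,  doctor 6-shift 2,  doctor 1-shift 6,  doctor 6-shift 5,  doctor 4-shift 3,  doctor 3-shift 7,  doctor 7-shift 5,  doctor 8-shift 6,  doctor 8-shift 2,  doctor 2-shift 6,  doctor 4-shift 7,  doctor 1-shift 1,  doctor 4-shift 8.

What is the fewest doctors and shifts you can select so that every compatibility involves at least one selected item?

8

{doctor 1, doctor 2, doctor 3, doctor 4, doctor 5, doctor 6, doctor 7, doctor 8} is a vertex cover of size 8: every edge has an endpoint in this set.
No smaller cover exists because doctor 1–shift 1, doctor 2–shift 4, doctor 3–shift 3, doctor 4–shift 7, doctor 5–shift 8, doctor 6–shift 2, doctor 7–shift 5, doctor 8–shift 6 is a matching of size 8, and a cover must include an endpoint of each of these disjoint edges (König's theorem).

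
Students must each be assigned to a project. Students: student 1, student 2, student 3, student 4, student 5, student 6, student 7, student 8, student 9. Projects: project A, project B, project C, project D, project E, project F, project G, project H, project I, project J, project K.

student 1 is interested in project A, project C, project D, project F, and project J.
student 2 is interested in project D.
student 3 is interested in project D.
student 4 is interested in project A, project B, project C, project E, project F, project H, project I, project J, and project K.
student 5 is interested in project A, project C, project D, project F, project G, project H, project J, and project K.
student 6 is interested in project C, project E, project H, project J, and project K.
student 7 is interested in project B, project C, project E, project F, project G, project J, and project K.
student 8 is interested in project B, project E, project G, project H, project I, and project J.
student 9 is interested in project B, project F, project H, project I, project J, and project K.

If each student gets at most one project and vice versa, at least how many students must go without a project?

A valid assignment of size 8: student 1→project C, student 2→project D, student 4→project J, student 5→project H, student 6→project E, student 7→project G, student 8→project I, student 9→project F.
The set {student 2, student 3} has only 1 neighbour ({project D}), so by Hall's theorem at most 8 of the 9 students can be matched.
That matches 8 of the 9, leaving 1 unmatched; no matching can do better.

1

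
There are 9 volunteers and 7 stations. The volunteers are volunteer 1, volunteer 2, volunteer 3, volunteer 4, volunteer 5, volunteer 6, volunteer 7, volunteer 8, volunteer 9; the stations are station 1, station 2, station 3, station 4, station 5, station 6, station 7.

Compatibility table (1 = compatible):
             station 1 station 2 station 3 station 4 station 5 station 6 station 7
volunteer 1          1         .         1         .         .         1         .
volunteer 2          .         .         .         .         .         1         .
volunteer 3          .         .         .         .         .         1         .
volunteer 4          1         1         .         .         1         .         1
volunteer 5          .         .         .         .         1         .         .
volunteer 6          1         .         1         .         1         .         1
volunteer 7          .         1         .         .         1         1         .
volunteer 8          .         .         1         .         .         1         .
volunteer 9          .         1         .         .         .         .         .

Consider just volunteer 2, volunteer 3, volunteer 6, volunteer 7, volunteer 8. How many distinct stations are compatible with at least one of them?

The union of neighbours of {volunteer 2, volunteer 3, volunteer 6, volunteer 7, volunteer 8} is {station 1, station 2, station 3, station 5, station 6, station 7}, which has 6 elements.
Since |N(S)| = 6 ≥ |S| = 5, Hall's condition holds for this subset.

6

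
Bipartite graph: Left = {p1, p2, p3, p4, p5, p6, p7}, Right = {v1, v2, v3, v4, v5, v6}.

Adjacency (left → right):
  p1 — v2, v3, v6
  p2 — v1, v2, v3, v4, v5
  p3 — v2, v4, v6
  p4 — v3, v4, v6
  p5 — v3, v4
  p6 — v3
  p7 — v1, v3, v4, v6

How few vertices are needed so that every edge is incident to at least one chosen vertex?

6

{p2, p7, v2, v3, v4, v6} is a vertex cover of size 6: every edge has an endpoint in this set.
No smaller cover exists because p1–v6, p2–v5, p3–v2, p4–v3, p5–v4, p7–v1 is a matching of size 6, and a cover must include an endpoint of each of these disjoint edges (König's theorem).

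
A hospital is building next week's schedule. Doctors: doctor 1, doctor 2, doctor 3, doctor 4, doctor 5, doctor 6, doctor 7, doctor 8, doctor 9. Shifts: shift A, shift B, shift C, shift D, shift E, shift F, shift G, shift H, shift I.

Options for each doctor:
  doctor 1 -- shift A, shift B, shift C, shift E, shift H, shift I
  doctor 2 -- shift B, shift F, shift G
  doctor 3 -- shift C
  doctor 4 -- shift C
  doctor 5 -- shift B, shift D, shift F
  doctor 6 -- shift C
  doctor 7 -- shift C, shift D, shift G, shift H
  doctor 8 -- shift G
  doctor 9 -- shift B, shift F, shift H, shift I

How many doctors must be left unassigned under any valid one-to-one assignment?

2

One maximum matching: doctor 1–shift A, doctor 2–shift B, doctor 3–shift C, doctor 5–shift D, doctor 7–shift H, doctor 8–shift G, doctor 9–shift F.
The set {doctor 3, doctor 4, doctor 6} has only 1 neighbour ({shift C}), so by Hall's theorem at most 7 of the 9 doctors can be matched.
That matches 7 of the 9, leaving 2 unmatched; no matching can do better.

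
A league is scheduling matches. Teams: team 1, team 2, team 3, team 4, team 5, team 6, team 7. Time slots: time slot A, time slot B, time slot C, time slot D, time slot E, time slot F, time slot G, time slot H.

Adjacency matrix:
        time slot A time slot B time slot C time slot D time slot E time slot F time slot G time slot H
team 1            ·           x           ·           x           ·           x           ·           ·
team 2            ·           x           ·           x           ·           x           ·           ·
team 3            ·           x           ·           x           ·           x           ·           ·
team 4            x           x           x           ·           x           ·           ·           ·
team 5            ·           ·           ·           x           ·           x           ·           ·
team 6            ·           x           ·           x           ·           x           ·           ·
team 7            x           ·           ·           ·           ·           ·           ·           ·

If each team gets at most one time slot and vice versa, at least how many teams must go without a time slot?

2

For example, pair team 1-time slot B, team 2-time slot D, team 3-time slot F, team 4-time slot C, team 7-time slot A.
The set {team 1, team 2, team 3, team 5, team 6} has only 3 neighbours ({time slot B, time slot D, time slot F}), so by Hall's theorem at most 5 of the 7 teams can be matched.
That matches 5 of the 7, leaving 2 unmatched; no matching can do better.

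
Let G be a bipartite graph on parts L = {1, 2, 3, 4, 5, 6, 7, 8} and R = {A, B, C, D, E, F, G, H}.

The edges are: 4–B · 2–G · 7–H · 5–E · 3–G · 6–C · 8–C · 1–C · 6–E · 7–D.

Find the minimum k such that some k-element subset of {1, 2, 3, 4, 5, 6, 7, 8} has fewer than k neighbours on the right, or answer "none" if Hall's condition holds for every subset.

Take S = {1, 8}. Its neighbourhood is {C}, so |N(S)| = 1 < |S| = 2.
No single vertex violates Hall's condition since each has at least one neighbour, so 2 is the minimum.

2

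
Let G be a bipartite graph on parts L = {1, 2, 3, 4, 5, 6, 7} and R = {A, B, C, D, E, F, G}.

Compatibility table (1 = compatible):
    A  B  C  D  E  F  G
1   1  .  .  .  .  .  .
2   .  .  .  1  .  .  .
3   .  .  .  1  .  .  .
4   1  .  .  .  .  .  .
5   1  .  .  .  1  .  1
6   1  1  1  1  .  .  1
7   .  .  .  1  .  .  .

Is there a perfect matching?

No

The set {1, 2, 3, 4, 7} has only 2 neighbours ({A, D}), so by Hall's theorem at most 4 of the 7 left vertices can be matched.
Hence no matching covers every left vertex.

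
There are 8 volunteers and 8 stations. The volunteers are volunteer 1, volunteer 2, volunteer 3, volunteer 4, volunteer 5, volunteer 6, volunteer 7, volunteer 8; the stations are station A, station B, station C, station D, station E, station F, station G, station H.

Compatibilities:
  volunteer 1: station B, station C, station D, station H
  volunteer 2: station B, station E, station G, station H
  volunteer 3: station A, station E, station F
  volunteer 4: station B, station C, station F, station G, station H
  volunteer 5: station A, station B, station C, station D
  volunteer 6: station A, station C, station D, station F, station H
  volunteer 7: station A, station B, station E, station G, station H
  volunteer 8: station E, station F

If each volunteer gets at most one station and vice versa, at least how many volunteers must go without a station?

0

One maximum matching: volunteer 1–station B, volunteer 2–station E, volunteer 3–station A, volunteer 4–station C, volunteer 5–station D, volunteer 6–station H, volunteer 7–station G, volunteer 8–station F.
This saturates every volunteer, so 8 is the maximum.
That matches 8 of the 8, leaving 0 unmatched; no matching can do better.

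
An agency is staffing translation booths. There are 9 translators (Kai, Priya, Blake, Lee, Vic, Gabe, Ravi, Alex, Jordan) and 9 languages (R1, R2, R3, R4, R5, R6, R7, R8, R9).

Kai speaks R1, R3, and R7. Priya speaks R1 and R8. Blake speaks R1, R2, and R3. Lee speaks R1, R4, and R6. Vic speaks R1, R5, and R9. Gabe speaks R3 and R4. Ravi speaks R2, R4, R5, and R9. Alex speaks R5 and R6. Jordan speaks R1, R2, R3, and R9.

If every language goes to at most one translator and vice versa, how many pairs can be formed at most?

9

A valid assignment of size 9: Kai→R7, Priya→R8, Blake→R2, Lee→R1, Vic→R5, Gabe→R4, Ravi→R9, Alex→R6, Jordan→R3.
All 9 translators are matched, so no larger matching exists.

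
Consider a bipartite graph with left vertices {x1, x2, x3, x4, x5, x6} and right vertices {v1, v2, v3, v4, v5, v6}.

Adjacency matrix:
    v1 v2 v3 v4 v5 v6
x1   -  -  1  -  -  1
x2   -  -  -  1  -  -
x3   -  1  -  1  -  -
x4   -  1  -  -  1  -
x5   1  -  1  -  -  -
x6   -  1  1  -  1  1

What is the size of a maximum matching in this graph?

A valid assignment of size 6: x1→v3, x2→v4, x3→v2, x4→v5, x5→v1, x6→v6.
All 6 left vertices are matched, so no larger matching exists.

6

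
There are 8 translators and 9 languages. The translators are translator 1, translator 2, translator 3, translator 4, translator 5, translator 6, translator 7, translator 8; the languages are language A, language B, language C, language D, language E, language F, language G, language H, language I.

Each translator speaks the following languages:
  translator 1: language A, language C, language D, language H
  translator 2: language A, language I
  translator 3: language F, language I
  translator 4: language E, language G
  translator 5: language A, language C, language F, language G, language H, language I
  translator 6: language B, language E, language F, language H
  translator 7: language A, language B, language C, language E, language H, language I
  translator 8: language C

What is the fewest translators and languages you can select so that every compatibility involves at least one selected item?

The 8 edges translator 1–language D, translator 2–language A, translator 3–language I, translator 4–language E, translator 5–language G, translator 6–language F, translator 7–language B, translator 8–language C form a matching, so any vertex cover needs at least 8 vertices (one per matched edge).
Conversely {translator 1, translator 2, translator 3, translator 4, translator 5, translator 6, translator 7, translator 8} meets every edge and has exactly 8 vertices, so 8 is optimal.

8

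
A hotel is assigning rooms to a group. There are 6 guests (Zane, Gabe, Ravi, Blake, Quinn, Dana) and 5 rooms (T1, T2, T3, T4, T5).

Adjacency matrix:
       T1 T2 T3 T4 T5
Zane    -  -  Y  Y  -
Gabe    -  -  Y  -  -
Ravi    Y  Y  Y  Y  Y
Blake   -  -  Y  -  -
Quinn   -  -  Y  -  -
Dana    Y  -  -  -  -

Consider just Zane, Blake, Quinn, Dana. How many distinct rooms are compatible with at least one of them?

The union of neighbours of {Zane, Blake, Quinn, Dana} is {T1, T3, T4}, which has 3 elements.
Since |N(S)| = 3 < |S| = 4, Hall's condition fails for this subset.

3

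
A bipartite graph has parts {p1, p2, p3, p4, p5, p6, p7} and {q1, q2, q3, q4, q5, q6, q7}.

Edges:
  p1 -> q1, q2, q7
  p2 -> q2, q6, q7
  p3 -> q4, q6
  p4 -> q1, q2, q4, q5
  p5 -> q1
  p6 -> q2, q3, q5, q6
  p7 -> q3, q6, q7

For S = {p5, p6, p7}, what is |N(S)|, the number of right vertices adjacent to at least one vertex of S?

6

The union of neighbours of {p5, p6, p7} is {q1, q2, q3, q5, q6, q7}, which has 6 elements.
Since |N(S)| = 6 ≥ |S| = 3, Hall's condition holds for this subset.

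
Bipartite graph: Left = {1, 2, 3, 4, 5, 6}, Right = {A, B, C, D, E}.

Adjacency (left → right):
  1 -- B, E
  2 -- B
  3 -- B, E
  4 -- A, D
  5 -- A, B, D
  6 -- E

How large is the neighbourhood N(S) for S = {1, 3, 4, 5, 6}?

The union of neighbours of {1, 3, 4, 5, 6} is {A, B, D, E}, which has 4 elements.
Since |N(S)| = 4 < |S| = 5, Hall's condition fails for this subset.

4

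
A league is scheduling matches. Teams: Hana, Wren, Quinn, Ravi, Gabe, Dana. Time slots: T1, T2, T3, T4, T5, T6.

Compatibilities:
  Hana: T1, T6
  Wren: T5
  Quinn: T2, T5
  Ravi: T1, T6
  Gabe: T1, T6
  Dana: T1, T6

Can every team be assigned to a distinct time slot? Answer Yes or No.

No

The set {Hana, Ravi, Gabe, Dana} has only 2 neighbours ({T1, T6}), so by Hall's theorem at most 4 of the 6 teams can be matched.
Hence no matching covers every team.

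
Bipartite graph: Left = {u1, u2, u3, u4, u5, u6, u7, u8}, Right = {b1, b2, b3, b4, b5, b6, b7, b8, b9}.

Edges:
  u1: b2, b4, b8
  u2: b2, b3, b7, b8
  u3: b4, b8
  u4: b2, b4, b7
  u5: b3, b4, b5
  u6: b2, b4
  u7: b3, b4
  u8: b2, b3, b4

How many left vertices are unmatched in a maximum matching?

For example, pair u1-b2, u2-b3, u3-b8, u4-b7, u5-b5, u6-b4.
The set {u1, u2, u3, u4, u6, u7, u8} has only 5 neighbours ({b2, b3, b4, b7, b8}), so by Hall's theorem at most 6 of the 8 left vertices can be matched.
That matches 6 of the 8, leaving 2 unmatched; no matching can do better.

2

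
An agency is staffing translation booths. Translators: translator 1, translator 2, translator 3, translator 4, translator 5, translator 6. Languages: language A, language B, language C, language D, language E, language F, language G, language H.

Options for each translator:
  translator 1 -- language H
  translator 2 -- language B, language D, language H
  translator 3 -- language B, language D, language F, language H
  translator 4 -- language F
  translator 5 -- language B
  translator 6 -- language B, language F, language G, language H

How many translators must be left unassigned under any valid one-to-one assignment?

1

One maximum matching: translator 1–language H, translator 2–language D, translator 3–language B, translator 4–language F, translator 6–language G.
The set {translator 1, translator 2, translator 3, translator 4, translator 5} has only 4 neighbours ({language B, language D, language F, language H}), so by Hall's theorem at most 5 of the 6 translators can be matched.
That matches 5 of the 6, leaving 1 unmatched; no matching can do better.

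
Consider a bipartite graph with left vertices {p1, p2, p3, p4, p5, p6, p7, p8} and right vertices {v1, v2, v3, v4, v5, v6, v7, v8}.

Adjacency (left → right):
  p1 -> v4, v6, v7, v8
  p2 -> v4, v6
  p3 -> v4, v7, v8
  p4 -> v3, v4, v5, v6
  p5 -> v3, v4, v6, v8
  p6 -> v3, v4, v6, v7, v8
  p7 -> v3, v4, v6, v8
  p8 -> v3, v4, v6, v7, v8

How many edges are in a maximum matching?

A valid assignment of size 6: p1→v7, p2→v4, p3→v8, p4→v5, p5→v6, p6→v3.
The set {p1, p2, p3, p5, p6, p7, p8} has only 5 neighbours ({v3, v4, v6, v7, v8}), so by Hall's theorem at most 6 of the 8 left vertices can be matched.

6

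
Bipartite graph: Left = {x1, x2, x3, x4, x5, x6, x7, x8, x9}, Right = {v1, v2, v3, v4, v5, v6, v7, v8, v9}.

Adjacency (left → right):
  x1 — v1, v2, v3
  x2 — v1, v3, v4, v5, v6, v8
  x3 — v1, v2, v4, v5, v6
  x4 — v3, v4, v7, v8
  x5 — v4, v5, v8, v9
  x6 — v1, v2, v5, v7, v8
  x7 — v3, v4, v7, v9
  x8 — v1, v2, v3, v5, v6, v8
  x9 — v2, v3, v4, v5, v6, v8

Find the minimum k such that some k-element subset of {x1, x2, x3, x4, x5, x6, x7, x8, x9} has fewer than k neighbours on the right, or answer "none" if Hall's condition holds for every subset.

A matching saturating every left vertex exists, for instance x1→v1, x2→v6, x3→v2, x4→v4, x5→v9, x6→v5, x7→v7, x8→v3, x9→v8.
By Hall's marriage theorem, this means |N(S)| ≥ |S| for every subset S, so no violating subset exists.

none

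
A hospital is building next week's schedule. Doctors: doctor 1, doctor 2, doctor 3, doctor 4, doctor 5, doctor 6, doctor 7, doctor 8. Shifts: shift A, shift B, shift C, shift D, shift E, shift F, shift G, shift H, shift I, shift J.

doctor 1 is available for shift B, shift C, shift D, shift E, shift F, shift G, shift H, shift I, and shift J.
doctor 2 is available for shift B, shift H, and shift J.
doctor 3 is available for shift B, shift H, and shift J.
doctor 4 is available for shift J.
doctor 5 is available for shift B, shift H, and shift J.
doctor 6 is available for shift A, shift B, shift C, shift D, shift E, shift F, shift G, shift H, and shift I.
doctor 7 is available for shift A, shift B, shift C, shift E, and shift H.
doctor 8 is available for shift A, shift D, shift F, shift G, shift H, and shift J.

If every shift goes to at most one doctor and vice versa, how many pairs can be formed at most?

A valid assignment of size 7: doctor 1-shift F, doctor 2-shift B, doctor 3-shift H, doctor 4-shift J, doctor 6-shift A, doctor 7-shift C, doctor 8-shift G.
The set {doctor 2, doctor 3, doctor 4, doctor 5} has only 3 neighbours ({shift B, shift H, shift J}), so by Hall's theorem at most 7 of the 8 doctors can be matched.

7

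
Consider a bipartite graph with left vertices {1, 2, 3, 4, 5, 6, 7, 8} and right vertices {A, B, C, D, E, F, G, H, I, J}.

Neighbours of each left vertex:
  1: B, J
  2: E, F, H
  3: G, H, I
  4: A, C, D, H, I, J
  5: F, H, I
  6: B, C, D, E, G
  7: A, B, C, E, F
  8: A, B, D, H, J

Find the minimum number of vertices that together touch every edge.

8

A maximum matching has 8 edges (e.g. 1–B, 2–H, 3–G, 4–A, 5–F, 6–D, 7–E, 8–J).
By König's theorem the minimum vertex cover has the same size. One such cover is {1, 2, 3, 4, 5, 6, 7, 8}.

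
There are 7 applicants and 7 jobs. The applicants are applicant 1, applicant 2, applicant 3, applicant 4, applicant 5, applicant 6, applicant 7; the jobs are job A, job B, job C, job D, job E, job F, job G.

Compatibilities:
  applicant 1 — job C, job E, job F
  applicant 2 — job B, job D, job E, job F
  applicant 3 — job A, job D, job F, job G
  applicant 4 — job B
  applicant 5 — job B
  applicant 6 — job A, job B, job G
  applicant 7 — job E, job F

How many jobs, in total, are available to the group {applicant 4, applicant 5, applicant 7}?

3

The union of neighbours of {applicant 4, applicant 5, applicant 7} is {job B, job E, job F}, which has 3 elements.
Since |N(S)| = 3 ≥ |S| = 3, Hall's condition holds for this subset.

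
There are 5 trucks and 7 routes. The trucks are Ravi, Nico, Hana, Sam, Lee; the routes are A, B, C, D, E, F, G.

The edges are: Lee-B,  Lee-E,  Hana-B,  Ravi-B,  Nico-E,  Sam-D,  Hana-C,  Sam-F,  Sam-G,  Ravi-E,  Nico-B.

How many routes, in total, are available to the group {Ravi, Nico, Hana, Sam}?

The union of neighbours of {Ravi, Nico, Hana, Sam} is {B, C, D, E, F, G}, which has 6 elements.
Since |N(S)| = 6 ≥ |S| = 4, Hall's condition holds for this subset.

6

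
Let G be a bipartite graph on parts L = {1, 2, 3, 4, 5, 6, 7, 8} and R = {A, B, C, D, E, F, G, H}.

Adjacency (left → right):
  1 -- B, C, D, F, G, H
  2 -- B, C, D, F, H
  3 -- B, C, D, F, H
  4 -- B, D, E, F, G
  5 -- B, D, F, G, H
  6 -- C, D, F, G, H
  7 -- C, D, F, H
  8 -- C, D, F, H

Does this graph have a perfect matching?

No

The set {1, 2, 3, 5, 6, 7, 8} has only 6 neighbours ({B, C, D, F, G, H}), so by Hall's theorem at most 7 of the 8 left vertices can be matched.
Hence no matching covers every left vertex.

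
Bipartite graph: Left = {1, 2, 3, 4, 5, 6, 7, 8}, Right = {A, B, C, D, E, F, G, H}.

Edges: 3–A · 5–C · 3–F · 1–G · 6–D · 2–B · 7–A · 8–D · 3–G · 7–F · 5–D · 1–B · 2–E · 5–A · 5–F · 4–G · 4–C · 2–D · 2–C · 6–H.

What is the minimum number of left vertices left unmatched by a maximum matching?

A valid assignment of size 8: 1-B, 2-E, 3-A, 4-G, 5-C, 6-H, 7-F, 8-D.
All 8 left vertices are matched, so no larger matching exists.
That matches 8 of the 8, leaving 0 unmatched; no matching can do better.

0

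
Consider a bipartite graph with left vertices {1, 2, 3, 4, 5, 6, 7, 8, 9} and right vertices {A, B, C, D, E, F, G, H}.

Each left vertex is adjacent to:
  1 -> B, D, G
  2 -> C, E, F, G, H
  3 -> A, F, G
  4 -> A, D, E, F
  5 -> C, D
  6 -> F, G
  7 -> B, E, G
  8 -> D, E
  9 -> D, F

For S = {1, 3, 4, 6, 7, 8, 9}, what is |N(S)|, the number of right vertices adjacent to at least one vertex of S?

The union of neighbours of {1, 3, 4, 6, 7, 8, 9} is {A, B, D, E, F, G}, which has 6 elements.
Since |N(S)| = 6 < |S| = 7, Hall's condition fails for this subset.

6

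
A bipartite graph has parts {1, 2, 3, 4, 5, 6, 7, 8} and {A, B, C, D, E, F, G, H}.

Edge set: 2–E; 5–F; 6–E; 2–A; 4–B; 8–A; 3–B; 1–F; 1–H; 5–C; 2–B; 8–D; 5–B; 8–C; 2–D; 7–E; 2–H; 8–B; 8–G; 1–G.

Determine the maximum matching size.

For example, pair 1→F, 2→A, 3→B, 5→C, 6→E, 8→G.
The set {3, 4, 6, 7} has only 2 neighbours ({B, E}), so by Hall's theorem at most 6 of the 8 left vertices can be matched.

6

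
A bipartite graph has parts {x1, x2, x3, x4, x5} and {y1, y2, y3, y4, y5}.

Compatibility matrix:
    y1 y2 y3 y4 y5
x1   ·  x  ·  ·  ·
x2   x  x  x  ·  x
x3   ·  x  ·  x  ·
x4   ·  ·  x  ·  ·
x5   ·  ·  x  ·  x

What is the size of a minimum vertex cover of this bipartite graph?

5

A maximum matching has 5 edges (e.g. x1–y2, x2–y1, x3–y4, x4–y3, x5–y5).
By König's theorem the minimum vertex cover has the same size. One such cover is {x1, x2, x3, x4, x5}.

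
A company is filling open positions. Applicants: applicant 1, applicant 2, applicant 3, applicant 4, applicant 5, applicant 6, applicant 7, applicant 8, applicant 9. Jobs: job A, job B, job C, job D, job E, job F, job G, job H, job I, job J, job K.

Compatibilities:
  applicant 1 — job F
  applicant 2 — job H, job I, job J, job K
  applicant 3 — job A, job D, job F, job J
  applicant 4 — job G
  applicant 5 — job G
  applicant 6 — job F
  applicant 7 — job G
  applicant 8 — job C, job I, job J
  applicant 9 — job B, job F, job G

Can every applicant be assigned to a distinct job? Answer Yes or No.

No

The set {applicant 1, applicant 4, applicant 5, applicant 6, applicant 7} has only 2 neighbours ({job F, job G}), so by Hall's theorem at most 6 of the 9 applicants can be matched.
Hence no matching covers every applicant.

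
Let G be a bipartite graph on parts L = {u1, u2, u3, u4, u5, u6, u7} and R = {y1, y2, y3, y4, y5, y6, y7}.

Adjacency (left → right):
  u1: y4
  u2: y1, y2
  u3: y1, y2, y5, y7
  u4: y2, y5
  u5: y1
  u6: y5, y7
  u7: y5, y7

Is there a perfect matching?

No

The set {u2, u3, u4, u5, u6, u7} has only 4 neighbours ({y1, y2, y5, y7}), so by Hall's theorem at most 5 of the 7 left vertices can be matched.
Hence no matching covers every left vertex.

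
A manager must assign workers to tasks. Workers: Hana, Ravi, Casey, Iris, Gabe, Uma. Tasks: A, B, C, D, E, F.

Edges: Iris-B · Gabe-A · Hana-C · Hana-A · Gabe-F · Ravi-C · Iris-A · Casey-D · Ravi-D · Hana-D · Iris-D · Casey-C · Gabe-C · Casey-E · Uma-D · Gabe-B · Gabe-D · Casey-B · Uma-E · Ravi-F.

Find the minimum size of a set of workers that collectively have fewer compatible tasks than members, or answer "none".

A matching saturating every worker exists, for instance Hana→C, Ravi→F, Casey→B, Iris→D, Gabe→A, Uma→E.
By Hall's marriage theorem, this means |N(S)| ≥ |S| for every subset S, so no violating subset exists.

none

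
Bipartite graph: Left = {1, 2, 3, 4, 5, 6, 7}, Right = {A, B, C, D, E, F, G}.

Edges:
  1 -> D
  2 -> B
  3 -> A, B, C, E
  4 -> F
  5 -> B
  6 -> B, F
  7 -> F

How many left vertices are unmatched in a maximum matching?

One maximum matching: 1-D, 2-B, 3-E, 4-F.
The set {2, 4, 5, 6, 7} has only 2 neighbours ({B, F}), so by Hall's theorem at most 4 of the 7 left vertices can be matched.
That matches 4 of the 7, leaving 3 unmatched; no matching can do better.

3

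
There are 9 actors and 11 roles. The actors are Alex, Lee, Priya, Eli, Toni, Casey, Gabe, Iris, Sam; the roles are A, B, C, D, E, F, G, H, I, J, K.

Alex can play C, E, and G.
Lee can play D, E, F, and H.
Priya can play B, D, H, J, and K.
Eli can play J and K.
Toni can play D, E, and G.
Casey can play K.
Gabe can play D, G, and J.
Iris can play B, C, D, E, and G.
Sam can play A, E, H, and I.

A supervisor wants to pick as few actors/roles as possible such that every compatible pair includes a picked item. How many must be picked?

9

A maximum matching has 9 edges (e.g. Alex–C, Lee–H, Priya–B, Eli–J, Toni–E, Casey–K, Gabe–D, Iris–G, Sam–I).
By König's theorem the minimum vertex cover has the same size. One such cover is {Alex, Lee, Priya, Eli, Toni, Casey, Gabe, Iris, Sam}.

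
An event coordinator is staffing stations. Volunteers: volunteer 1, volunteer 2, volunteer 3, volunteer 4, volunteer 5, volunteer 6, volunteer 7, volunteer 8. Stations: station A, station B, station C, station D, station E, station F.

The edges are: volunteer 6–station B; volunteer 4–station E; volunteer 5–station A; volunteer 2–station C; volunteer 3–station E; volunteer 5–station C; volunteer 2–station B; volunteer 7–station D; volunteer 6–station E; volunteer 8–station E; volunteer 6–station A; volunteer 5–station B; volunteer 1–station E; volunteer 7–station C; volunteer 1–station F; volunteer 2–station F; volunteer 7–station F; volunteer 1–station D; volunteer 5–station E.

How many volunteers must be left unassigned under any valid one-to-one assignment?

2

One maximum matching: volunteer 1-station F, volunteer 2-station B, volunteer 3-station E, volunteer 5-station C, volunteer 6-station A, volunteer 7-station D.
The set {volunteer 3, volunteer 4, volunteer 8} has only 1 neighbour ({station E}), so by Hall's theorem at most 6 of the 8 volunteers can be matched.
That matches 6 of the 8, leaving 2 unmatched; no matching can do better.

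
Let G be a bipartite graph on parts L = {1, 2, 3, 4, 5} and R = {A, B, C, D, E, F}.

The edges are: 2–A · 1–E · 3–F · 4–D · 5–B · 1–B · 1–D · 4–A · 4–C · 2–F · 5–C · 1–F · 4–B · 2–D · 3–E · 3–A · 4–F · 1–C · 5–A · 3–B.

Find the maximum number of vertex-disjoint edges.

5

A valid assignment of size 5: 1-F, 2-D, 3-E, 4-A, 5-B.
This saturates every left vertex, so 5 is the maximum.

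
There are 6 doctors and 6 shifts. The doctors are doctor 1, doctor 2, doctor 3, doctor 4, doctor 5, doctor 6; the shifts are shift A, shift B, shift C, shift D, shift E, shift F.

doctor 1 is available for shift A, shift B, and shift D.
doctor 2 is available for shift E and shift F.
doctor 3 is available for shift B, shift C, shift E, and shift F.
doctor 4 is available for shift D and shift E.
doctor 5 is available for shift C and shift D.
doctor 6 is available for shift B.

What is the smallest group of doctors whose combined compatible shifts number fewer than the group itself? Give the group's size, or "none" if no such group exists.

none

A matching saturating every doctor exists, for instance doctor 1→shift A, doctor 2→shift F, doctor 3→shift E, doctor 4→shift D, doctor 5→shift C, doctor 6→shift B.
By Hall's marriage theorem, this means |N(S)| ≥ |S| for every subset S, so no violating subset exists.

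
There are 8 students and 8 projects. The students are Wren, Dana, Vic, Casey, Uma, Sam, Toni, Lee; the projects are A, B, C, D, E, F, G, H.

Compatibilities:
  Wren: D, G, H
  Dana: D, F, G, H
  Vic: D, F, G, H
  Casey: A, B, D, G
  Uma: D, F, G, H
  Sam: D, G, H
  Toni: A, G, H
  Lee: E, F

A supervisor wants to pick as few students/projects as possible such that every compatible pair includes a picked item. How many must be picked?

{Casey, Toni, Lee, D, F, G, H} is a vertex cover of size 7: every edge has an endpoint in this set.
No smaller cover exists because Wren–G, Dana–H, Vic–D, Casey–B, Uma–F, Toni–A, Lee–E is a matching of size 7, and a cover must include an endpoint of each of these disjoint edges (König's theorem).

7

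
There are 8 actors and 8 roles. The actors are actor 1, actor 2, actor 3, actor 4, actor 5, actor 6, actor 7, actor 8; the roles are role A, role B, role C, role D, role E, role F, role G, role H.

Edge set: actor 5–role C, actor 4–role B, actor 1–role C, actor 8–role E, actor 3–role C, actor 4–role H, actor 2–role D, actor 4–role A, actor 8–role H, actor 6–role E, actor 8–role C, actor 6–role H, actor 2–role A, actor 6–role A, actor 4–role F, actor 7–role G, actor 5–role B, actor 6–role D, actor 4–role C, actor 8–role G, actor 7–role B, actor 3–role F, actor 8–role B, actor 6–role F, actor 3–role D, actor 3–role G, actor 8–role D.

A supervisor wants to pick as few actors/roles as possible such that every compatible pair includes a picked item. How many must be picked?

8

{actor 1, actor 2, actor 3, actor 4, actor 5, actor 6, actor 7, actor 8} is a vertex cover of size 8: every edge has an endpoint in this set.
No smaller cover exists because actor 1–role C, actor 2–role A, actor 3–role D, actor 4–role F, actor 5–role B, actor 6–role E, actor 7–role G, actor 8–role H is a matching of size 8, and a cover must include an endpoint of each of these disjoint edges (König's theorem).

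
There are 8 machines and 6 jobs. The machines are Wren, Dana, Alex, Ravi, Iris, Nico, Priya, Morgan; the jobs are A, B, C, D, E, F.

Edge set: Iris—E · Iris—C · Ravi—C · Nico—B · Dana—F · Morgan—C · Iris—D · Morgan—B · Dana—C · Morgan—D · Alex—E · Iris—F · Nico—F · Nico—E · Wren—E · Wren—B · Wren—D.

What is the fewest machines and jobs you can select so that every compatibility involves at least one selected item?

5

{B, C, D, E, F} is a vertex cover of size 5: every edge has an endpoint in this set.
No smaller cover exists because Wren–B, Dana–F, Alex–E, Ravi–C, Iris–D is a matching of size 5, and a cover must include an endpoint of each of these disjoint edges (König's theorem).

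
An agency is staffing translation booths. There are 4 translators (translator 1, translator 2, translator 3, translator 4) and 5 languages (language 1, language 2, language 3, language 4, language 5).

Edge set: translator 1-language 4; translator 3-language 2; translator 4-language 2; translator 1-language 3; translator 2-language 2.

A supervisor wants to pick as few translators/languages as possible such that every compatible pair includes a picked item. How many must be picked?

A maximum matching has 2 edges (e.g. translator 1–language 4, translator 2–language 2).
By König's theorem the minimum vertex cover has the same size. One such cover is {translator 1, language 2}.

2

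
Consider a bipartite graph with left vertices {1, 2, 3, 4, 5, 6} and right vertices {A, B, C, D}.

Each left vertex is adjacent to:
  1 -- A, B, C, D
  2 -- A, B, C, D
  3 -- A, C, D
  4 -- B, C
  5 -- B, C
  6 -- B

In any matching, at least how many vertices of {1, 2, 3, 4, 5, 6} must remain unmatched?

A valid assignment of size 4: 1→C, 2→A, 3→D, 4→B.
The set {1, 2, 3, 4, 5, 6} has only 4 neighbours ({A, B, C, D}), so by Hall's theorem at most 4 of the 6 left vertices can be matched.
That matches 4 of the 6, leaving 2 unmatched; no matching can do better.

2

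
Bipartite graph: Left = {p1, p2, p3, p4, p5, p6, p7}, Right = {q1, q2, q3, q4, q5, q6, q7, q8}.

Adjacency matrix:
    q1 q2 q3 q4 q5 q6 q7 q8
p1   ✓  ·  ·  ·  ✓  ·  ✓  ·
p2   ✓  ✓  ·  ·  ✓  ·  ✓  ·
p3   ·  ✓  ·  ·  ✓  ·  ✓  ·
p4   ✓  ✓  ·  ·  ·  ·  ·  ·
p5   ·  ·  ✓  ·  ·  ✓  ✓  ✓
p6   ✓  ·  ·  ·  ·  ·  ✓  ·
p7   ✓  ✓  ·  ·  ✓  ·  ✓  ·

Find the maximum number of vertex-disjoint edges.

For example, pair p1-q1, p2-q5, p3-q7, p4-q2, p5-q6.
The set {p1, p2, p3, p4, p6, p7} has only 4 neighbours ({q1, q2, q5, q7}), so by Hall's theorem at most 5 of the 7 left vertices can be matched.

5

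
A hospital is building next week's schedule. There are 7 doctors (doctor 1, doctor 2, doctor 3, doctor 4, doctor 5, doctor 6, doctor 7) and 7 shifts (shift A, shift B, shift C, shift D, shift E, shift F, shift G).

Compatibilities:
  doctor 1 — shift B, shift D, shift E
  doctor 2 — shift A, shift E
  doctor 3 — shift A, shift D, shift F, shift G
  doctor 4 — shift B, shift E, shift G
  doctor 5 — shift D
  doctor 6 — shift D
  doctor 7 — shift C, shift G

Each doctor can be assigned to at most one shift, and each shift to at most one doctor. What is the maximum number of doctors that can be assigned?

6

For example, pair doctor 1–shift B, doctor 2–shift A, doctor 3–shift F, doctor 4–shift E, doctor 5–shift D, doctor 7–shift G.
The set {doctor 5, doctor 6} has only 1 neighbour ({shift D}), so by Hall's theorem at most 6 of the 7 doctors can be matched.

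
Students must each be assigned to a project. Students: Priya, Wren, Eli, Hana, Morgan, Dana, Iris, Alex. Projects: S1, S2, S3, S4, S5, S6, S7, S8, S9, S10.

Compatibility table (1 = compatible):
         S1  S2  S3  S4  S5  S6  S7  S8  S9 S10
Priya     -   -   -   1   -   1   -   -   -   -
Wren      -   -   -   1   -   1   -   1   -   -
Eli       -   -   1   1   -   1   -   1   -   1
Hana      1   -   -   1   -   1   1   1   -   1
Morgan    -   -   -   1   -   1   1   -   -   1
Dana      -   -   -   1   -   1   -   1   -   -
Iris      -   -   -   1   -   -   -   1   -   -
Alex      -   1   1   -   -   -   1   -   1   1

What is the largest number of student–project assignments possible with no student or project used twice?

One maximum matching: Priya-S6, Wren-S8, Eli-S3, Hana-S7, Morgan-S10, Dana-S4, Alex-S2.
The set {Priya, Wren, Dana, Iris} has only 3 neighbours ({S4, S6, S8}), so by Hall's theorem at most 7 of the 8 students can be matched.

7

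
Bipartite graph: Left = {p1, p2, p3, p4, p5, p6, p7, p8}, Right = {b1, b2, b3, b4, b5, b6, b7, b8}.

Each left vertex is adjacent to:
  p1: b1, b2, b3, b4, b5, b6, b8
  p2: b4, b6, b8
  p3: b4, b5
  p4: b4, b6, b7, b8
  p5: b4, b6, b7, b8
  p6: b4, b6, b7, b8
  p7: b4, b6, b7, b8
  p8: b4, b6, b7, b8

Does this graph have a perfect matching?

The set {p2, p4, p5, p6, p7, p8} has only 4 neighbours ({b4, b6, b7, b8}), so by Hall's theorem at most 6 of the 8 left vertices can be matched.
Hence no matching covers every left vertex.

No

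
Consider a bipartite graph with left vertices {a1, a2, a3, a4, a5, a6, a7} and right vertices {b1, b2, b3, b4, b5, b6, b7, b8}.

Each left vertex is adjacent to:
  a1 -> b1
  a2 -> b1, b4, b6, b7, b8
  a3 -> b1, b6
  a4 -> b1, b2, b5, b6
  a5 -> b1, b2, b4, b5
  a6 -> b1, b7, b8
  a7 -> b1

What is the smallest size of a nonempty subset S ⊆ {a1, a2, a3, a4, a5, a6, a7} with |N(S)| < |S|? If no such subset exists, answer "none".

Take S = {a1, a7}. Its neighbourhood is {b1}, so |N(S)| = 1 < |S| = 2.
No single vertex violates Hall's condition since each has at least one neighbour, so 2 is the minimum.

2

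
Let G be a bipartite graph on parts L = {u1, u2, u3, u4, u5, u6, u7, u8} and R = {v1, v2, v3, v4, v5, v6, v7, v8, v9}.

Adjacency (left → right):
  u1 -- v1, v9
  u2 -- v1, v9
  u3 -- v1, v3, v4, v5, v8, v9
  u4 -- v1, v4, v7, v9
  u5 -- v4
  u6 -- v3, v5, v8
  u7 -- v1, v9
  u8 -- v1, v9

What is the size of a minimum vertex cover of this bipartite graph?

{u3, u4, u5, u6, v1, v9} is a vertex cover of size 6: every edge has an endpoint in this set.
No smaller cover exists because u1–v9, u2–v1, u3–v3, u4–v7, u5–v4, u6–v8 is a matching of size 6, and a cover must include an endpoint of each of these disjoint edges (König's theorem).

6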